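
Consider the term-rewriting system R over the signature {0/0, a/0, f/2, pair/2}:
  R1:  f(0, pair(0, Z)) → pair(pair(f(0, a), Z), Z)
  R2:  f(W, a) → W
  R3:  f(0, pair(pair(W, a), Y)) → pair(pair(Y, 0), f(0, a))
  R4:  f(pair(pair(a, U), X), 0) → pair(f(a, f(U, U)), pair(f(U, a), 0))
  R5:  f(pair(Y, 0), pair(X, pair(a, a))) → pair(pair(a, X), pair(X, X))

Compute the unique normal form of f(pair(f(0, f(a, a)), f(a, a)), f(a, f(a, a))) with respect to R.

1. f(pair(f(0, f(a, a)), f(a, a)), f(a, f(a, a)))  →  f(pair(f(0, a), f(a, a)), f(a, f(a, a)))   [R2 at 1.1.2]
2. f(pair(f(0, a), f(a, a)), f(a, f(a, a)))  →  f(pair(0, f(a, a)), f(a, f(a, a)))   [R2 at 1.1]
3. f(pair(0, f(a, a)), f(a, f(a, a)))  →  f(pair(0, a), f(a, f(a, a)))   [R2 at 1.2]
4. f(pair(0, a), f(a, f(a, a)))  →  f(pair(0, a), f(a, a))   [R2 at 2.2]
5. f(pair(0, a), f(a, a))  →  f(pair(0, a), a)   [R2 at 2]
6. f(pair(0, a), a)  →  pair(0, a)   [R2 at ε]

pair(0, a)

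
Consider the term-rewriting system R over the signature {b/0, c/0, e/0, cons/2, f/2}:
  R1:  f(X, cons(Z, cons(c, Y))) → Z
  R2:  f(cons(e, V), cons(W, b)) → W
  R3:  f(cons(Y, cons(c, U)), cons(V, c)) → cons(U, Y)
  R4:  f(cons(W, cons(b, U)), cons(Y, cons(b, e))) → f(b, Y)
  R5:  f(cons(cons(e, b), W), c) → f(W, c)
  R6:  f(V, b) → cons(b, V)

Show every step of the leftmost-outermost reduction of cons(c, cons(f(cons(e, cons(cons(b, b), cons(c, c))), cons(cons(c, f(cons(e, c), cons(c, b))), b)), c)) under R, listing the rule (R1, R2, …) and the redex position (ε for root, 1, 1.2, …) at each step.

1. cons(c, cons(f(cons(e, cons(cons(b, b), cons(c, c))), cons(cons(c, f(cons(e, c), cons(c, b))), b)), c))  →  cons(c, cons(cons(c, f(cons(e, c), cons(c, b))), c))   [R2 at 2.1]
2. cons(c, cons(cons(c, f(cons(e, c), cons(c, b))), c))  →  cons(c, cons(cons(c, c), c))   [R2 at 2.1.2]

cons(c, cons(cons(c, c), c))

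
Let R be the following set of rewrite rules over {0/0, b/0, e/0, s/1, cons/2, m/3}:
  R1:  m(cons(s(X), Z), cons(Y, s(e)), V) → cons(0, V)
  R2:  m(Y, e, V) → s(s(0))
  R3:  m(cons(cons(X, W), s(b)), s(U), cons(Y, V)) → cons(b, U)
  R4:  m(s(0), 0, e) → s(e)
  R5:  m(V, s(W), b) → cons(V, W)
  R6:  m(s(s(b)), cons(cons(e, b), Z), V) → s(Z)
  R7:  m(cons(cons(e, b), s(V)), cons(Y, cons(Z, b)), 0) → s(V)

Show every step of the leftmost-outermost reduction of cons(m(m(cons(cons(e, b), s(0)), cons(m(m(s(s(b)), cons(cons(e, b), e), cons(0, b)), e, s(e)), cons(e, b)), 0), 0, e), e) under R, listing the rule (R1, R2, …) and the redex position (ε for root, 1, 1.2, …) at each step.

1. cons(m(m(cons(cons(e, b), s(0)), cons(m(m(s(s(b)), cons(cons(e, b), e), cons(0, b)), e, s(e)), cons(e, b)), 0), 0, e), e)  →  cons(m(s(0), 0, e), e)   [R7 at 1.1]
2. cons(m(s(0), 0, e), e)  →  cons(s(e), e)   [R4 at 1]

cons(s(e), e)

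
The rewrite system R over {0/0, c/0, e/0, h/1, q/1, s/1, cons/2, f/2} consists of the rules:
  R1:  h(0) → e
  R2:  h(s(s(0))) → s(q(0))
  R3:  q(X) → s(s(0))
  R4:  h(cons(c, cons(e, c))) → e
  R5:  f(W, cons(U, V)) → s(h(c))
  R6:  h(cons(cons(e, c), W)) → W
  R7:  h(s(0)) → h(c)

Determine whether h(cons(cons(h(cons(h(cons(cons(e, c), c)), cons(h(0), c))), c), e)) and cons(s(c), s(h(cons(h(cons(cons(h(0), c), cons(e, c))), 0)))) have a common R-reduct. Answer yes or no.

no — NF(t₁) = e, NF(t₂) = cons(s(c), s(0))

Reduce t₁ = h(cons(cons(h(cons(h(cons(cons(e, c), c)), cons(h(0), c))), c), e)):
1. h(cons(cons(h(cons(h(cons(cons(e, c), c)), cons(h(0), c))), c), e))  →  h(cons(cons(h(cons(c, cons(h(0), c))), c), e))   [R6 at 1.1.1.1.1]
2. h(cons(cons(h(cons(c, cons(h(0), c))), c), e))  →  h(cons(cons(h(cons(c, cons(e, c))), c), e))   [R1 at 1.1.1.1.2.1]
3. h(cons(cons(h(cons(c, cons(e, c))), c), e))  →  h(cons(cons(e, c), e))   [R4 at 1.1.1]
4. h(cons(cons(e, c), e))  →  e   [R6 at ε]

Reduce t₂ = cons(s(c), s(h(cons(h(cons(cons(h(0), c), cons(e, c))), 0)))):
1. cons(s(c), s(h(cons(h(cons(cons(h(0), c), cons(e, c))), 0))))  →  cons(s(c), s(h(cons(h(cons(cons(e, c), cons(e, c))), 0))))   [R1 at 2.1.1.1.1.1.1]
2. cons(s(c), s(h(cons(h(cons(cons(e, c), cons(e, c))), 0))))  →  cons(s(c), s(h(cons(cons(e, c), 0))))   [R6 at 2.1.1.1]
3. cons(s(c), s(h(cons(cons(e, c), 0))))  →  cons(s(c), s(0))   [R6 at 2.1]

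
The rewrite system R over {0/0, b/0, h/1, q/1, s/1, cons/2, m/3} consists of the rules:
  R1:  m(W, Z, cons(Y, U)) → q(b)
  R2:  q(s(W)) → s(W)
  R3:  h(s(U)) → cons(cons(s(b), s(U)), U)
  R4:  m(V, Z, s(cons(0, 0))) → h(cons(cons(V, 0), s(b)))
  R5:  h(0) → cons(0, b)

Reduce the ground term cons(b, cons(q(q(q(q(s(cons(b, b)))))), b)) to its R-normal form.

cons(b, cons(s(cons(b, b)), b))

1. cons(b, cons(q(q(q(q(s(cons(b, b)))))), b))  →  cons(b, cons(q(q(q(s(cons(b, b))))), b))   [R2 at 2.1.1.1.1]
2. cons(b, cons(q(q(q(s(cons(b, b))))), b))  →  cons(b, cons(q(q(s(cons(b, b)))), b))   [R2 at 2.1.1.1]
3. cons(b, cons(q(q(s(cons(b, b)))), b))  →  cons(b, cons(q(s(cons(b, b))), b))   [R2 at 2.1.1]
4. cons(b, cons(q(s(cons(b, b))), b))  →  cons(b, cons(s(cons(b, b)), b))   [R2 at 2.1]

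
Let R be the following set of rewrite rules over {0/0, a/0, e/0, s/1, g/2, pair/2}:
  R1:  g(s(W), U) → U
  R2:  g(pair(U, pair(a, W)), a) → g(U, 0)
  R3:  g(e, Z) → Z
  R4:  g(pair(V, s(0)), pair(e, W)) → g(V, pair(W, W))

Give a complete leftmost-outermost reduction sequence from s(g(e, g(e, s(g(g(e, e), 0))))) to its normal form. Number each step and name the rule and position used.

1. s(g(e, g(e, s(g(g(e, e), 0)))))  →  s(g(e, s(g(g(e, e), 0))))   [R3 at 1]
2. s(g(e, s(g(g(e, e), 0))))  →  s(s(g(g(e, e), 0)))   [R3 at 1]
3. s(s(g(g(e, e), 0)))  →  s(s(g(e, 0)))   [R3 at 1.1.1]
4. s(s(g(e, 0)))  →  s(s(0))   [R3 at 1.1]

s(s(0))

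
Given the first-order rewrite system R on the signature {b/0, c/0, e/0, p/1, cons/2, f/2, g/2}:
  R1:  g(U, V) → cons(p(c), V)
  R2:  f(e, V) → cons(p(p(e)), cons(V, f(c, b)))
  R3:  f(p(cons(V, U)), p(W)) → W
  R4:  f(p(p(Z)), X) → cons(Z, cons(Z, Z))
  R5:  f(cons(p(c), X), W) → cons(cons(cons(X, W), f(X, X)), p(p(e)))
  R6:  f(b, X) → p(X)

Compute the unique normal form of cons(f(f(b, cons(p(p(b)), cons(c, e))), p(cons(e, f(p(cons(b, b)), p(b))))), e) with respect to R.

1. cons(f(f(b, cons(p(p(b)), cons(c, e))), p(cons(e, f(p(cons(b, b)), p(b))))), e)  →  cons(f(p(cons(p(p(b)), cons(c, e))), p(cons(e, f(p(cons(b, b)), p(b))))), e)   [R6 at 1.1]
2. cons(f(p(cons(p(p(b)), cons(c, e))), p(cons(e, f(p(cons(b, b)), p(b))))), e)  →  cons(cons(e, f(p(cons(b, b)), p(b))), e)   [R3 at 1]
3. cons(cons(e, f(p(cons(b, b)), p(b))), e)  →  cons(cons(e, b), e)   [R3 at 1.2]

cons(cons(e, b), e)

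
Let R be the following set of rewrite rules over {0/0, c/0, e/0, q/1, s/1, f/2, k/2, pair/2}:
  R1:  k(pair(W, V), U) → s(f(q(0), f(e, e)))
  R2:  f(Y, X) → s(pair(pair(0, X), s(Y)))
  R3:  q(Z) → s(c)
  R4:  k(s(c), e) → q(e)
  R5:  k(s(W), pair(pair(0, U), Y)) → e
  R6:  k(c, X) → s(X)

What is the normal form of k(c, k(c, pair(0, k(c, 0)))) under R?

1. k(c, k(c, pair(0, k(c, 0))))  →  s(k(c, pair(0, k(c, 0))))   [R6 at ε]
2. s(k(c, pair(0, k(c, 0))))  →  s(s(pair(0, k(c, 0))))   [R6 at 1]
3. s(s(pair(0, k(c, 0))))  →  s(s(pair(0, s(0))))   [R6 at 1.1.2]

s(s(pair(0, s(0))))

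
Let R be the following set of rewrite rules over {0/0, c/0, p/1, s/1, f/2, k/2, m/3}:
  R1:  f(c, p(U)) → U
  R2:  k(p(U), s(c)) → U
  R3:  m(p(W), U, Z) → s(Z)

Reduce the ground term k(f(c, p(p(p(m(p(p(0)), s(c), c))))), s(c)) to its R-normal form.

p(s(c))

1. k(f(c, p(p(p(m(p(p(0)), s(c), c))))), s(c))  →  k(p(p(m(p(p(0)), s(c), c))), s(c))   [R1 at 1]
2. k(p(p(m(p(p(0)), s(c), c))), s(c))  →  p(m(p(p(0)), s(c), c))   [R2 at ε]
3. p(m(p(p(0)), s(c), c))  →  p(s(c))   [R3 at 1]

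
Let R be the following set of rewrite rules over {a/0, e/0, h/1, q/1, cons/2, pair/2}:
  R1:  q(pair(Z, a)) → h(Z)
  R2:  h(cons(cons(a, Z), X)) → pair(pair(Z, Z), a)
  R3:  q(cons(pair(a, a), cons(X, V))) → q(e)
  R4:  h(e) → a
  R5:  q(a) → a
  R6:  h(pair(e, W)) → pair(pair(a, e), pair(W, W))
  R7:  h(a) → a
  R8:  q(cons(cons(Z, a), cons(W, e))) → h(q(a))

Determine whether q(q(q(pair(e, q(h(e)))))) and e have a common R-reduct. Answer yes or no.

Reduce t₁ = q(q(q(pair(e, q(h(e)))))):
1. q(q(q(pair(e, q(h(e))))))  →  q(q(q(pair(e, q(a)))))   [R4 at 1.1.1.2.1]
2. q(q(q(pair(e, q(a)))))  →  q(q(q(pair(e, a))))   [R5 at 1.1.1.2]
3. q(q(q(pair(e, a))))  →  q(q(h(e)))   [R1 at 1.1]
4. q(q(h(e)))  →  q(q(a))   [R4 at 1.1]
5. q(q(a))  →  q(a)   [R5 at 1]
6. q(a)  →  a   [R5 at ε]

Reduce t₂ = e:

no — NF(t₁) = a, NF(t₂) = e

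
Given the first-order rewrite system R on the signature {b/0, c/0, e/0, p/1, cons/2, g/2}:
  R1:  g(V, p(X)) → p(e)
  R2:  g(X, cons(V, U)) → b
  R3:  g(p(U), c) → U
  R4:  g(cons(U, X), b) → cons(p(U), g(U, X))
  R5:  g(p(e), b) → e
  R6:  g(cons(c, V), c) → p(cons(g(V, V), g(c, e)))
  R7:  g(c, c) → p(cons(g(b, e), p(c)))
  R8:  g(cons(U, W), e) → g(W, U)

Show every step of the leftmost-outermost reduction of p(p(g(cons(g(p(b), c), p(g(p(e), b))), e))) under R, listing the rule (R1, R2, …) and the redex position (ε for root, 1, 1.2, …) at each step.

p(p(e))

1. p(p(g(cons(g(p(b), c), p(g(p(e), b))), e)))  →  p(p(g(p(g(p(e), b)), g(p(b), c))))   [R8 at 1.1]
2. p(p(g(p(g(p(e), b)), g(p(b), c))))  →  p(p(g(p(e), g(p(b), c))))   [R5 at 1.1.1.1]
3. p(p(g(p(e), g(p(b), c))))  →  p(p(g(p(e), b)))   [R3 at 1.1.2]
4. p(p(g(p(e), b)))  →  p(p(e))   [R5 at 1.1]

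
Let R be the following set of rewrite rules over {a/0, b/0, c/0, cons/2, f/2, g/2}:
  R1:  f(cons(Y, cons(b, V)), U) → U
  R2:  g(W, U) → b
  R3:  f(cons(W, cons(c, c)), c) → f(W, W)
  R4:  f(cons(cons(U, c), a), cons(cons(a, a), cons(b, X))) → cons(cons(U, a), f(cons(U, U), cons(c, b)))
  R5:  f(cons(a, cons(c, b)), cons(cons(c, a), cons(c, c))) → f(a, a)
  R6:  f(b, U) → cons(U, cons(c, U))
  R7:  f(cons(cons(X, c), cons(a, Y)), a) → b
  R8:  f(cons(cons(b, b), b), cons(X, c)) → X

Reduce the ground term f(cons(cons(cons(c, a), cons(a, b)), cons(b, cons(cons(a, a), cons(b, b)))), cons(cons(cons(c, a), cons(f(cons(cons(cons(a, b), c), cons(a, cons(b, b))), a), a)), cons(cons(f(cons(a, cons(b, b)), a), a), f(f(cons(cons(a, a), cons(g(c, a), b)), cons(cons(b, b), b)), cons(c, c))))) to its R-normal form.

cons(cons(cons(c, a), cons(b, a)), cons(cons(a, a), c))

1. f(cons(cons(cons(c, a), cons(a, b)), cons(b, cons(cons(a, a), cons(b, b)))), cons(cons(cons(c, a), cons(f(cons(cons(cons(a, b), c), cons(a, cons(b, b))), a), a)), cons(cons(f(cons(a, cons(b, b)), a), a), f(f(cons(cons(a, a), cons(g(c, a), b)), cons(cons(b, b), b)), cons(c, c)))))  →  cons(cons(cons(c, a), cons(f(cons(cons(cons(a, b), c), cons(a, cons(b, b))), a), a)), cons(cons(f(cons(a, cons(b, b)), a), a), f(f(cons(cons(a, a), cons(g(c, a), b)), cons(cons(b, b), b)), cons(c, c))))   [R1 at ε]
2. cons(cons(cons(c, a), cons(f(cons(cons(cons(a, b), c), cons(a, cons(b, b))), a), a)), cons(cons(f(cons(a, cons(b, b)), a), a), f(f(cons(cons(a, a), cons(g(c, a), b)), cons(cons(b, b), b)), cons(c, c))))  →  cons(cons(cons(c, a), cons(b, a)), cons(cons(f(cons(a, cons(b, b)), a), a), f(f(cons(cons(a, a), cons(g(c, a), b)), cons(cons(b, b), b)), cons(c, c))))   [R7 at 1.2.1]
3. cons(cons(cons(c, a), cons(b, a)), cons(cons(f(cons(a, cons(b, b)), a), a), f(f(cons(cons(a, a), cons(g(c, a), b)), cons(cons(b, b), b)), cons(c, c))))  →  cons(cons(cons(c, a), cons(b, a)), cons(cons(a, a), f(f(cons(cons(a, a), cons(g(c, a), b)), cons(cons(b, b), b)), cons(c, c))))   [R1 at 2.1.1]
4. cons(cons(cons(c, a), cons(b, a)), cons(cons(a, a), f(f(cons(cons(a, a), cons(g(c, a), b)), cons(cons(b, b), b)), cons(c, c))))  →  cons(cons(cons(c, a), cons(b, a)), cons(cons(a, a), f(f(cons(cons(a, a), cons(b, b)), cons(cons(b, b), b)), cons(c, c))))   [R2 at 2.2.1.1.2.1]
5. cons(cons(cons(c, a), cons(b, a)), cons(cons(a, a), f(f(cons(cons(a, a), cons(b, b)), cons(cons(b, b), b)), cons(c, c))))  →  cons(cons(cons(c, a), cons(b, a)), cons(cons(a, a), f(cons(cons(b, b), b), cons(c, c))))   [R1 at 2.2.1]
6. cons(cons(cons(c, a), cons(b, a)), cons(cons(a, a), f(cons(cons(b, b), b), cons(c, c))))  →  cons(cons(cons(c, a), cons(b, a)), cons(cons(a, a), c))   [R8 at 2.2]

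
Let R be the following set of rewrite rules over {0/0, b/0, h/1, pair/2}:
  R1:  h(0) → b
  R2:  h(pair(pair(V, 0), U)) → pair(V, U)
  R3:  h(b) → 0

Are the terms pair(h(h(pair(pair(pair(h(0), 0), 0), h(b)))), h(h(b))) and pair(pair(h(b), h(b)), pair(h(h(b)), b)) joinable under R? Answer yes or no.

no — NF(t₁) = pair(pair(b, 0), b), NF(t₂) = pair(pair(0, 0), pair(b, b))

Reduce t₁ = pair(h(h(pair(pair(pair(h(0), 0), 0), h(b)))), h(h(b))):
1. pair(h(h(pair(pair(pair(h(0), 0), 0), h(b)))), h(h(b)))  →  pair(h(pair(pair(h(0), 0), h(b))), h(h(b)))   [R2 at 1.1]
2. pair(h(pair(pair(h(0), 0), h(b))), h(h(b)))  →  pair(pair(h(0), h(b)), h(h(b)))   [R2 at 1]
3. pair(pair(h(0), h(b)), h(h(b)))  →  pair(pair(b, h(b)), h(h(b)))   [R1 at 1.1]
4. pair(pair(b, h(b)), h(h(b)))  →  pair(pair(b, 0), h(h(b)))   [R3 at 1.2]
5. pair(pair(b, 0), h(h(b)))  →  pair(pair(b, 0), h(0))   [R3 at 2.1]
6. pair(pair(b, 0), h(0))  →  pair(pair(b, 0), b)   [R1 at 2]

Reduce t₂ = pair(pair(h(b), h(b)), pair(h(h(b)), b)):
1. pair(pair(h(b), h(b)), pair(h(h(b)), b))  →  pair(pair(0, h(b)), pair(h(h(b)), b))   [R3 at 1.1]
2. pair(pair(0, h(b)), pair(h(h(b)), b))  →  pair(pair(0, 0), pair(h(h(b)), b))   [R3 at 1.2]
3. pair(pair(0, 0), pair(h(h(b)), b))  →  pair(pair(0, 0), pair(h(0), b))   [R3 at 2.1.1]
4. pair(pair(0, 0), pair(h(0), b))  →  pair(pair(0, 0), pair(b, b))   [R1 at 2.1]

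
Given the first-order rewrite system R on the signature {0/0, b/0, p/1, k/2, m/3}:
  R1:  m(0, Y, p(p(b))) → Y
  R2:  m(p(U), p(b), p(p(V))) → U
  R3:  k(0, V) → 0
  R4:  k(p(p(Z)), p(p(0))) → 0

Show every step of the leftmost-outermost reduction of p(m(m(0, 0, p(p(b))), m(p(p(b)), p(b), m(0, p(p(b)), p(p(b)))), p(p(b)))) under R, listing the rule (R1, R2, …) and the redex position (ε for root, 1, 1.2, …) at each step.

1. p(m(m(0, 0, p(p(b))), m(p(p(b)), p(b), m(0, p(p(b)), p(p(b)))), p(p(b))))  →  p(m(0, m(p(p(b)), p(b), m(0, p(p(b)), p(p(b)))), p(p(b))))   [R1 at 1.1]
2. p(m(0, m(p(p(b)), p(b), m(0, p(p(b)), p(p(b)))), p(p(b))))  →  p(m(p(p(b)), p(b), m(0, p(p(b)), p(p(b)))))   [R1 at 1]
3. p(m(p(p(b)), p(b), m(0, p(p(b)), p(p(b)))))  →  p(m(p(p(b)), p(b), p(p(b))))   [R1 at 1.3]
4. p(m(p(p(b)), p(b), p(p(b))))  →  p(p(b))   [R2 at 1]

p(p(b))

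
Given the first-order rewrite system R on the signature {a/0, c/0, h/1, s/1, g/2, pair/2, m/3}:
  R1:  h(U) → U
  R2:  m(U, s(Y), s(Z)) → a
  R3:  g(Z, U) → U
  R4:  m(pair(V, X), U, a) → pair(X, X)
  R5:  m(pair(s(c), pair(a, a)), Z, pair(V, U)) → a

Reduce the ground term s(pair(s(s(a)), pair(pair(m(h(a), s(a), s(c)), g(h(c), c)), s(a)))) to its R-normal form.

s(pair(s(s(a)), pair(pair(a, c), s(a))))

1. s(pair(s(s(a)), pair(pair(m(h(a), s(a), s(c)), g(h(c), c)), s(a))))  →  s(pair(s(s(a)), pair(pair(a, g(h(c), c)), s(a))))   [R2 at 1.2.1.1]
2. s(pair(s(s(a)), pair(pair(a, g(h(c), c)), s(a))))  →  s(pair(s(s(a)), pair(pair(a, c), s(a))))   [R3 at 1.2.1.2]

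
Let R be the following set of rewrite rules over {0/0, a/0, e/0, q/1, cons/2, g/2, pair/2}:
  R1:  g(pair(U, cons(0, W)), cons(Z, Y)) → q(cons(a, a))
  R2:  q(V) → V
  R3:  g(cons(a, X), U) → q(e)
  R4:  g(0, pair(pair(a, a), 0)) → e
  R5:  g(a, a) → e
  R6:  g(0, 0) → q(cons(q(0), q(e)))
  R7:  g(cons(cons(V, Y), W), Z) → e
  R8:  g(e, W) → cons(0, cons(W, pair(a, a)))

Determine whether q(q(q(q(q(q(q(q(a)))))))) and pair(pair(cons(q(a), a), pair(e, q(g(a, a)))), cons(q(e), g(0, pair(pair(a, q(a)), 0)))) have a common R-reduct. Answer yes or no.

no — NF(t₁) = a, NF(t₂) = pair(pair(cons(a, a), pair(e, e)), cons(e, e))

Reduce t₁ = q(q(q(q(q(q(q(q(a)))))))):
1. q(q(q(q(q(q(q(q(a))))))))  →  q(q(q(q(q(q(q(a)))))))   [R2 at ε]
2. q(q(q(q(q(q(q(a)))))))  →  q(q(q(q(q(q(a))))))   [R2 at ε]
3. q(q(q(q(q(q(a))))))  →  q(q(q(q(q(a)))))   [R2 at ε]
4. q(q(q(q(q(a)))))  →  q(q(q(q(a))))   [R2 at ε]
5. q(q(q(q(a))))  →  q(q(q(a)))   [R2 at ε]
6. q(q(q(a)))  →  q(q(a))   [R2 at ε]
7. q(q(a))  →  q(a)   [R2 at ε]
8. q(a)  →  a   [R2 at ε]

Reduce t₂ = pair(pair(cons(q(a), a), pair(e, q(g(a, a)))), cons(q(e), g(0, pair(pair(a, q(a)), 0)))):
1. pair(pair(cons(q(a), a), pair(e, q(g(a, a)))), cons(q(e), g(0, pair(pair(a, q(a)), 0))))  →  pair(pair(cons(a, a), pair(e, q(g(a, a)))), cons(q(e), g(0, pair(pair(a, q(a)), 0))))   [R2 at 1.1.1]
2. pair(pair(cons(a, a), pair(e, q(g(a, a)))), cons(q(e), g(0, pair(pair(a, q(a)), 0))))  →  pair(pair(cons(a, a), pair(e, g(a, a))), cons(q(e), g(0, pair(pair(a, q(a)), 0))))   [R2 at 1.2.2]
3. pair(pair(cons(a, a), pair(e, g(a, a))), cons(q(e), g(0, pair(pair(a, q(a)), 0))))  →  pair(pair(cons(a, a), pair(e, e)), cons(q(e), g(0, pair(pair(a, q(a)), 0))))   [R5 at 1.2.2]
4. pair(pair(cons(a, a), pair(e, e)), cons(q(e), g(0, pair(pair(a, q(a)), 0))))  →  pair(pair(cons(a, a), pair(e, e)), cons(e, g(0, pair(pair(a, q(a)), 0))))   [R2 at 2.1]
5. pair(pair(cons(a, a), pair(e, e)), cons(e, g(0, pair(pair(a, q(a)), 0))))  →  pair(pair(cons(a, a), pair(e, e)), cons(e, g(0, pair(pair(a, a), 0))))   [R2 at 2.2.2.1.2]
6. pair(pair(cons(a, a), pair(e, e)), cons(e, g(0, pair(pair(a, a), 0))))  →  pair(pair(cons(a, a), pair(e, e)), cons(e, e))   [R4 at 2.2]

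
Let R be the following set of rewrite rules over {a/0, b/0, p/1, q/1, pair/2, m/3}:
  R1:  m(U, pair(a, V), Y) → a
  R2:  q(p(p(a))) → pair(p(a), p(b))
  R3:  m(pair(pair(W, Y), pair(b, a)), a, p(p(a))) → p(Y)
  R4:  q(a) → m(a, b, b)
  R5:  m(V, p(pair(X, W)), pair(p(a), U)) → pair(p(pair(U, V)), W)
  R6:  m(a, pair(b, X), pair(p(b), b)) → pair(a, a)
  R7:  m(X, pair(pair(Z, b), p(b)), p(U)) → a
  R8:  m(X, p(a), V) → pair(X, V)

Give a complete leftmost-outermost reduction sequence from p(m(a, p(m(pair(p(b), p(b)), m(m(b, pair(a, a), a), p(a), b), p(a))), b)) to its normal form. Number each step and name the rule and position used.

1. p(m(a, p(m(pair(p(b), p(b)), m(m(b, pair(a, a), a), p(a), b), p(a))), b))  →  p(m(a, p(m(pair(p(b), p(b)), pair(m(b, pair(a, a), a), b), p(a))), b))   [R8 at 1.2.1.2]
2. p(m(a, p(m(pair(p(b), p(b)), pair(m(b, pair(a, a), a), b), p(a))), b))  →  p(m(a, p(m(pair(p(b), p(b)), pair(a, b), p(a))), b))   [R1 at 1.2.1.2.1]
3. p(m(a, p(m(pair(p(b), p(b)), pair(a, b), p(a))), b))  →  p(m(a, p(a), b))   [R1 at 1.2.1]
4. p(m(a, p(a), b))  →  p(pair(a, b))   [R8 at 1]

p(pair(a, b))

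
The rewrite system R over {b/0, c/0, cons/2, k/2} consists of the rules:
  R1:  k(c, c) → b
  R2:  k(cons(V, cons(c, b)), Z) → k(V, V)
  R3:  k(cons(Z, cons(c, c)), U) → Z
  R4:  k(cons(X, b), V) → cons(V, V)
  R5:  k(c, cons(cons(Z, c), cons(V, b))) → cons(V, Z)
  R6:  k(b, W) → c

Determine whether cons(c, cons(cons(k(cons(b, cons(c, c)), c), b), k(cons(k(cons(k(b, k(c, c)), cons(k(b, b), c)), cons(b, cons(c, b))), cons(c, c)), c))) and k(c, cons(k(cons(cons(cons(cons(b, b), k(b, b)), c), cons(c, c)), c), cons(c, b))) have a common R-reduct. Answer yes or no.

yes — NF(t₁) = cons(c, cons(cons(b, b), c)), NF(t₂) = cons(c, cons(cons(b, b), c))

Reduce t₁ = cons(c, cons(cons(k(cons(b, cons(c, c)), c), b), k(cons(k(cons(k(b, k(c, c)), cons(k(b, b), c)), cons(b, cons(c, b))), cons(c, c)), c))):
1. cons(c, cons(cons(k(cons(b, cons(c, c)), c), b), k(cons(k(cons(k(b, k(c, c)), cons(k(b, b), c)), cons(b, cons(c, b))), cons(c, c)), c)))  →  cons(c, cons(cons(b, b), k(cons(k(cons(k(b, k(c, c)), cons(k(b, b), c)), cons(b, cons(c, b))), cons(c, c)), c)))   [R3 at 2.1.1]
2. cons(c, cons(cons(b, b), k(cons(k(cons(k(b, k(c, c)), cons(k(b, b), c)), cons(b, cons(c, b))), cons(c, c)), c)))  →  cons(c, cons(cons(b, b), k(cons(k(b, k(c, c)), cons(k(b, b), c)), cons(b, cons(c, b)))))   [R3 at 2.2]
3. cons(c, cons(cons(b, b), k(cons(k(b, k(c, c)), cons(k(b, b), c)), cons(b, cons(c, b)))))  →  cons(c, cons(cons(b, b), k(cons(c, cons(k(b, b), c)), cons(b, cons(c, b)))))   [R6 at 2.2.1.1]
4. cons(c, cons(cons(b, b), k(cons(c, cons(k(b, b), c)), cons(b, cons(c, b)))))  →  cons(c, cons(cons(b, b), k(cons(c, cons(c, c)), cons(b, cons(c, b)))))   [R6 at 2.2.1.2.1]
5. cons(c, cons(cons(b, b), k(cons(c, cons(c, c)), cons(b, cons(c, b)))))  →  cons(c, cons(cons(b, b), c))   [R3 at 2.2]

Reduce t₂ = k(c, cons(k(cons(cons(cons(cons(b, b), k(b, b)), c), cons(c, c)), c), cons(c, b))):
1. k(c, cons(k(cons(cons(cons(cons(b, b), k(b, b)), c), cons(c, c)), c), cons(c, b)))  →  k(c, cons(cons(cons(cons(b, b), k(b, b)), c), cons(c, b)))   [R3 at 2.1]
2. k(c, cons(cons(cons(cons(b, b), k(b, b)), c), cons(c, b)))  →  cons(c, cons(cons(b, b), k(b, b)))   [R5 at ε]
3. cons(c, cons(cons(b, b), k(b, b)))  →  cons(c, cons(cons(b, b), c))   [R6 at 2.2]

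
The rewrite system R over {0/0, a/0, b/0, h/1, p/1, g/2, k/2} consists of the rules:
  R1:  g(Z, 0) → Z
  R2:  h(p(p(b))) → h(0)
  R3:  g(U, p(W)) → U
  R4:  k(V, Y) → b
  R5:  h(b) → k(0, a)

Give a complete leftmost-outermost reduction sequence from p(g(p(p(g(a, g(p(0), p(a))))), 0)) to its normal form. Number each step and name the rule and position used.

p(p(p(a)))

1. p(g(p(p(g(a, g(p(0), p(a))))), 0))  →  p(p(p(g(a, g(p(0), p(a))))))   [R1 at 1]
2. p(p(p(g(a, g(p(0), p(a))))))  →  p(p(p(g(a, p(0)))))   [R3 at 1.1.1.2]
3. p(p(p(g(a, p(0)))))  →  p(p(p(a)))   [R3 at 1.1.1]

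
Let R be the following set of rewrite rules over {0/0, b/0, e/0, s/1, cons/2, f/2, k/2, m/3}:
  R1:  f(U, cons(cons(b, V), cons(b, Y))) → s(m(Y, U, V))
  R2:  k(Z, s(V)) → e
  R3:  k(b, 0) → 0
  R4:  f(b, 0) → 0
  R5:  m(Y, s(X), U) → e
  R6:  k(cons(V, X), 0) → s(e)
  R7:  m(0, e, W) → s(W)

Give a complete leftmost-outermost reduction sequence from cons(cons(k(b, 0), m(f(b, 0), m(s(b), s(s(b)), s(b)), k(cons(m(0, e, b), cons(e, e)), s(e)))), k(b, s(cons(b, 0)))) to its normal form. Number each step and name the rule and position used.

1. cons(cons(k(b, 0), m(f(b, 0), m(s(b), s(s(b)), s(b)), k(cons(m(0, e, b), cons(e, e)), s(e)))), k(b, s(cons(b, 0))))  →  cons(cons(0, m(f(b, 0), m(s(b), s(s(b)), s(b)), k(cons(m(0, e, b), cons(e, e)), s(e)))), k(b, s(cons(b, 0))))   [R3 at 1.1]
2. cons(cons(0, m(f(b, 0), m(s(b), s(s(b)), s(b)), k(cons(m(0, e, b), cons(e, e)), s(e)))), k(b, s(cons(b, 0))))  →  cons(cons(0, m(0, m(s(b), s(s(b)), s(b)), k(cons(m(0, e, b), cons(e, e)), s(e)))), k(b, s(cons(b, 0))))   [R4 at 1.2.1]
3. cons(cons(0, m(0, m(s(b), s(s(b)), s(b)), k(cons(m(0, e, b), cons(e, e)), s(e)))), k(b, s(cons(b, 0))))  →  cons(cons(0, m(0, e, k(cons(m(0, e, b), cons(e, e)), s(e)))), k(b, s(cons(b, 0))))   [R5 at 1.2.2]
4. cons(cons(0, m(0, e, k(cons(m(0, e, b), cons(e, e)), s(e)))), k(b, s(cons(b, 0))))  →  cons(cons(0, s(k(cons(m(0, e, b), cons(e, e)), s(e)))), k(b, s(cons(b, 0))))   [R7 at 1.2]
5. cons(cons(0, s(k(cons(m(0, e, b), cons(e, e)), s(e)))), k(b, s(cons(b, 0))))  →  cons(cons(0, s(e)), k(b, s(cons(b, 0))))   [R2 at 1.2.1]
6. cons(cons(0, s(e)), k(b, s(cons(b, 0))))  →  cons(cons(0, s(e)), e)   [R2 at 2]

cons(cons(0, s(e)), e)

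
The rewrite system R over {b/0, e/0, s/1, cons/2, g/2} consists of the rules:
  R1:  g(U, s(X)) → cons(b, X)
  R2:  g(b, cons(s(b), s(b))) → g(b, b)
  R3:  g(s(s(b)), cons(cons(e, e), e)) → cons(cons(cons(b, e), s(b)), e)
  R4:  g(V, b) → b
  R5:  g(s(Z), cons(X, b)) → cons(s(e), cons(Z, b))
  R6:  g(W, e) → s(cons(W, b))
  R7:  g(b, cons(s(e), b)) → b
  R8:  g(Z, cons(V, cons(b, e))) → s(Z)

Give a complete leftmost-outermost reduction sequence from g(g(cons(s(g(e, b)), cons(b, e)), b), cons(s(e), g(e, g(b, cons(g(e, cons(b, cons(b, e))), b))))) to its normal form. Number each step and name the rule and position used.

1. g(g(cons(s(g(e, b)), cons(b, e)), b), cons(s(e), g(e, g(b, cons(g(e, cons(b, cons(b, e))), b)))))  →  g(b, cons(s(e), g(e, g(b, cons(g(e, cons(b, cons(b, e))), b)))))   [R4 at 1]
2. g(b, cons(s(e), g(e, g(b, cons(g(e, cons(b, cons(b, e))), b)))))  →  g(b, cons(s(e), g(e, g(b, cons(s(e), b)))))   [R8 at 2.2.2.2.1]
3. g(b, cons(s(e), g(e, g(b, cons(s(e), b)))))  →  g(b, cons(s(e), g(e, b)))   [R7 at 2.2.2]
4. g(b, cons(s(e), g(e, b)))  →  g(b, cons(s(e), b))   [R4 at 2.2]
5. g(b, cons(s(e), b))  →  b   [R7 at ε]

b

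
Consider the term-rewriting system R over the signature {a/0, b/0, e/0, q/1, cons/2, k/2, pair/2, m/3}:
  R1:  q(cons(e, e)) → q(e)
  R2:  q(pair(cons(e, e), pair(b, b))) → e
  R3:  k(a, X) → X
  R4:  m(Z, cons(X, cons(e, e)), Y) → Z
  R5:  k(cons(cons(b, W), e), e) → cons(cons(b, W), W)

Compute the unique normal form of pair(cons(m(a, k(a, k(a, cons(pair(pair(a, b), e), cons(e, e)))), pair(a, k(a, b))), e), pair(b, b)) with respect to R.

pair(cons(a, e), pair(b, b))

1. pair(cons(m(a, k(a, k(a, cons(pair(pair(a, b), e), cons(e, e)))), pair(a, k(a, b))), e), pair(b, b))  →  pair(cons(m(a, k(a, cons(pair(pair(a, b), e), cons(e, e))), pair(a, k(a, b))), e), pair(b, b))   [R3 at 1.1.2]
2. pair(cons(m(a, k(a, cons(pair(pair(a, b), e), cons(e, e))), pair(a, k(a, b))), e), pair(b, b))  →  pair(cons(m(a, cons(pair(pair(a, b), e), cons(e, e)), pair(a, k(a, b))), e), pair(b, b))   [R3 at 1.1.2]
3. pair(cons(m(a, cons(pair(pair(a, b), e), cons(e, e)), pair(a, k(a, b))), e), pair(b, b))  →  pair(cons(a, e), pair(b, b))   [R4 at 1.1]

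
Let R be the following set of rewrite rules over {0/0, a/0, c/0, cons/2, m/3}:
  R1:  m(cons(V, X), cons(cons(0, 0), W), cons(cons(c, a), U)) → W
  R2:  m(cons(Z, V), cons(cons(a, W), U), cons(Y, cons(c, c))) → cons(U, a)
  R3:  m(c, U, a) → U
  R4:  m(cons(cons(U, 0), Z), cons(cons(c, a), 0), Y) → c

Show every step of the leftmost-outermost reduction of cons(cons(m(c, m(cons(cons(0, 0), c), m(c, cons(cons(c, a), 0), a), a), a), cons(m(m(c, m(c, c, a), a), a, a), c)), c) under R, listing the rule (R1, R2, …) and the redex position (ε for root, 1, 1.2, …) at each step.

1. cons(cons(m(c, m(cons(cons(0, 0), c), m(c, cons(cons(c, a), 0), a), a), a), cons(m(m(c, m(c, c, a), a), a, a), c)), c)  →  cons(cons(m(cons(cons(0, 0), c), m(c, cons(cons(c, a), 0), a), a), cons(m(m(c, m(c, c, a), a), a, a), c)), c)   [R3 at 1.1]
2. cons(cons(m(cons(cons(0, 0), c), m(c, cons(cons(c, a), 0), a), a), cons(m(m(c, m(c, c, a), a), a, a), c)), c)  →  cons(cons(m(cons(cons(0, 0), c), cons(cons(c, a), 0), a), cons(m(m(c, m(c, c, a), a), a, a), c)), c)   [R3 at 1.1.2]
3. cons(cons(m(cons(cons(0, 0), c), cons(cons(c, a), 0), a), cons(m(m(c, m(c, c, a), a), a, a), c)), c)  →  cons(cons(c, cons(m(m(c, m(c, c, a), a), a, a), c)), c)   [R4 at 1.1]
4. cons(cons(c, cons(m(m(c, m(c, c, a), a), a, a), c)), c)  →  cons(cons(c, cons(m(m(c, c, a), a, a), c)), c)   [R3 at 1.2.1.1]
5. cons(cons(c, cons(m(m(c, c, a), a, a), c)), c)  →  cons(cons(c, cons(m(c, a, a), c)), c)   [R3 at 1.2.1.1]
6. cons(cons(c, cons(m(c, a, a), c)), c)  →  cons(cons(c, cons(a, c)), c)   [R3 at 1.2.1]

cons(cons(c, cons(a, c)), c)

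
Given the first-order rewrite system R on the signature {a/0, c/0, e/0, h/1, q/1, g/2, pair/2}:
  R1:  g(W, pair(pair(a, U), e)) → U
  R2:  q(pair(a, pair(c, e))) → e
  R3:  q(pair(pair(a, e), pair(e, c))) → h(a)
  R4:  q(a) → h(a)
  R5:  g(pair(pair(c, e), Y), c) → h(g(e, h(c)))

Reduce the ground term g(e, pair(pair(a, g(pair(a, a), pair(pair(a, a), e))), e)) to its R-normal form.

a

1. g(e, pair(pair(a, g(pair(a, a), pair(pair(a, a), e))), e))  →  g(pair(a, a), pair(pair(a, a), e))   [R1 at ε]
2. g(pair(a, a), pair(pair(a, a), e))  →  a   [R1 at ε]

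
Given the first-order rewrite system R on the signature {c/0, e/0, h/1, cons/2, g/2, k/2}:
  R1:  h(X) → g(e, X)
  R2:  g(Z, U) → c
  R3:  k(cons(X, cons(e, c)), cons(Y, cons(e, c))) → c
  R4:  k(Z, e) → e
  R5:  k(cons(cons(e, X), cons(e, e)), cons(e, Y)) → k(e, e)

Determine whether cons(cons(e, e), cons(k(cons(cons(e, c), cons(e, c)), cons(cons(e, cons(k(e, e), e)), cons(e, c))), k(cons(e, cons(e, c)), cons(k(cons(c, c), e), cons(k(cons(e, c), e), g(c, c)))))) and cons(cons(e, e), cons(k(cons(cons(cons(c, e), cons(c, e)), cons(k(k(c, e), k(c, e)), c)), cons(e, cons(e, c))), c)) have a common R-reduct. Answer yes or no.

Reduce t₁ = cons(cons(e, e), cons(k(cons(cons(e, c), cons(e, c)), cons(cons(e, cons(k(e, e), e)), cons(e, c))), k(cons(e, cons(e, c)), cons(k(cons(c, c), e), cons(k(cons(e, c), e), g(c, c)))))):
1. cons(cons(e, e), cons(k(cons(cons(e, c), cons(e, c)), cons(cons(e, cons(k(e, e), e)), cons(e, c))), k(cons(e, cons(e, c)), cons(k(cons(c, c), e), cons(k(cons(e, c), e), g(c, c))))))  →  cons(cons(e, e), cons(c, k(cons(e, cons(e, c)), cons(k(cons(c, c), e), cons(k(cons(e, c), e), g(c, c))))))   [R3 at 2.1]
2. cons(cons(e, e), cons(c, k(cons(e, cons(e, c)), cons(k(cons(c, c), e), cons(k(cons(e, c), e), g(c, c))))))  →  cons(cons(e, e), cons(c, k(cons(e, cons(e, c)), cons(e, cons(k(cons(e, c), e), g(c, c))))))   [R4 at 2.2.2.1]
3. cons(cons(e, e), cons(c, k(cons(e, cons(e, c)), cons(e, cons(k(cons(e, c), e), g(c, c))))))  →  cons(cons(e, e), cons(c, k(cons(e, cons(e, c)), cons(e, cons(e, g(c, c))))))   [R4 at 2.2.2.2.1]
4. cons(cons(e, e), cons(c, k(cons(e, cons(e, c)), cons(e, cons(e, g(c, c))))))  →  cons(cons(e, e), cons(c, k(cons(e, cons(e, c)), cons(e, cons(e, c)))))   [R2 at 2.2.2.2.2]
5. cons(cons(e, e), cons(c, k(cons(e, cons(e, c)), cons(e, cons(e, c)))))  →  cons(cons(e, e), cons(c, c))   [R3 at 2.2]

Reduce t₂ = cons(cons(e, e), cons(k(cons(cons(cons(c, e), cons(c, e)), cons(k(k(c, e), k(c, e)), c)), cons(e, cons(e, c))), c)):
1. cons(cons(e, e), cons(k(cons(cons(cons(c, e), cons(c, e)), cons(k(k(c, e), k(c, e)), c)), cons(e, cons(e, c))), c))  →  cons(cons(e, e), cons(k(cons(cons(cons(c, e), cons(c, e)), cons(k(e, k(c, e)), c)), cons(e, cons(e, c))), c))   [R4 at 2.1.1.2.1.1]
2. cons(cons(e, e), cons(k(cons(cons(cons(c, e), cons(c, e)), cons(k(e, k(c, e)), c)), cons(e, cons(e, c))), c))  →  cons(cons(e, e), cons(k(cons(cons(cons(c, e), cons(c, e)), cons(k(e, e), c)), cons(e, cons(e, c))), c))   [R4 at 2.1.1.2.1.2]
3. cons(cons(e, e), cons(k(cons(cons(cons(c, e), cons(c, e)), cons(k(e, e), c)), cons(e, cons(e, c))), c))  →  cons(cons(e, e), cons(k(cons(cons(cons(c, e), cons(c, e)), cons(e, c)), cons(e, cons(e, c))), c))   [R4 at 2.1.1.2.1]
4. cons(cons(e, e), cons(k(cons(cons(cons(c, e), cons(c, e)), cons(e, c)), cons(e, cons(e, c))), c))  →  cons(cons(e, e), cons(c, c))   [R3 at 2.1]

yes — NF(t₁) = cons(cons(e, e), cons(c, c)), NF(t₂) = cons(cons(e, e), cons(c, c))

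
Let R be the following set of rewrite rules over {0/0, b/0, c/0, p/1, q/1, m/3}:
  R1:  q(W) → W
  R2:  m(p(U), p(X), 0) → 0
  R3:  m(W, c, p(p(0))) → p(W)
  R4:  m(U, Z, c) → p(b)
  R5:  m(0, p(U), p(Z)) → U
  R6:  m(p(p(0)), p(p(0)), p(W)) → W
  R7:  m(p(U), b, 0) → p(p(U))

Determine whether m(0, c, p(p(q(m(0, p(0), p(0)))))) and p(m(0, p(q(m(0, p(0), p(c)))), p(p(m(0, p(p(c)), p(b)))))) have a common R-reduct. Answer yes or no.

Reduce t₁ = m(0, c, p(p(q(m(0, p(0), p(0)))))):
1. m(0, c, p(p(q(m(0, p(0), p(0))))))  →  m(0, c, p(p(m(0, p(0), p(0)))))   [R1 at 3.1.1]
2. m(0, c, p(p(m(0, p(0), p(0)))))  →  m(0, c, p(p(0)))   [R5 at 3.1.1]
3. m(0, c, p(p(0)))  →  p(0)   [R3 at ε]

Reduce t₂ = p(m(0, p(q(m(0, p(0), p(c)))), p(p(m(0, p(p(c)), p(b)))))):
1. p(m(0, p(q(m(0, p(0), p(c)))), p(p(m(0, p(p(c)), p(b))))))  →  p(q(m(0, p(0), p(c))))   [R5 at 1]
2. p(q(m(0, p(0), p(c))))  →  p(m(0, p(0), p(c)))   [R1 at 1]
3. p(m(0, p(0), p(c)))  →  p(0)   [R5 at 1]

yes — NF(t₁) = p(0), NF(t₂) = p(0)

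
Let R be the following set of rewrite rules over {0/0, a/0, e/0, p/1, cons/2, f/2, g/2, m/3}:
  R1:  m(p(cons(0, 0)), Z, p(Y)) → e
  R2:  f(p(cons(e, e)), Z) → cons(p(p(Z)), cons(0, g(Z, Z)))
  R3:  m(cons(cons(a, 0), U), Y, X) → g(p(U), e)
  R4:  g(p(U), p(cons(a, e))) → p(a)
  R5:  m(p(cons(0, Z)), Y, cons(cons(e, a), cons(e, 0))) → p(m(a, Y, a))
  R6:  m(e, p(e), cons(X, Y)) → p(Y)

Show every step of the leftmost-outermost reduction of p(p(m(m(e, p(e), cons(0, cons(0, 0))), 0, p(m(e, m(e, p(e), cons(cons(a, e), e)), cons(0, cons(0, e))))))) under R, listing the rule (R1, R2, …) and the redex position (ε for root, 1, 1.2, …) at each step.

1. p(p(m(m(e, p(e), cons(0, cons(0, 0))), 0, p(m(e, m(e, p(e), cons(cons(a, e), e)), cons(0, cons(0, e)))))))  →  p(p(m(p(cons(0, 0)), 0, p(m(e, m(e, p(e), cons(cons(a, e), e)), cons(0, cons(0, e)))))))   [R6 at 1.1.1]
2. p(p(m(p(cons(0, 0)), 0, p(m(e, m(e, p(e), cons(cons(a, e), e)), cons(0, cons(0, e)))))))  →  p(p(e))   [R1 at 1.1]

p(p(e))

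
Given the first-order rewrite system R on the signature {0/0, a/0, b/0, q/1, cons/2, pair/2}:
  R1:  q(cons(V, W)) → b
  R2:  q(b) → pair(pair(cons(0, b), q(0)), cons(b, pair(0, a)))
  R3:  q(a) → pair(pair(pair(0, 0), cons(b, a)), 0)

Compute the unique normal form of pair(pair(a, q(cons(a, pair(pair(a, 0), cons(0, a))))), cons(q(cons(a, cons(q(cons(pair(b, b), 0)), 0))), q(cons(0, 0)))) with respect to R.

pair(pair(a, b), cons(b, b))

1. pair(pair(a, q(cons(a, pair(pair(a, 0), cons(0, a))))), cons(q(cons(a, cons(q(cons(pair(b, b), 0)), 0))), q(cons(0, 0))))  →  pair(pair(a, b), cons(q(cons(a, cons(q(cons(pair(b, b), 0)), 0))), q(cons(0, 0))))   [R1 at 1.2]
2. pair(pair(a, b), cons(q(cons(a, cons(q(cons(pair(b, b), 0)), 0))), q(cons(0, 0))))  →  pair(pair(a, b), cons(b, q(cons(0, 0))))   [R1 at 2.1]
3. pair(pair(a, b), cons(b, q(cons(0, 0))))  →  pair(pair(a, b), cons(b, b))   [R1 at 2.2]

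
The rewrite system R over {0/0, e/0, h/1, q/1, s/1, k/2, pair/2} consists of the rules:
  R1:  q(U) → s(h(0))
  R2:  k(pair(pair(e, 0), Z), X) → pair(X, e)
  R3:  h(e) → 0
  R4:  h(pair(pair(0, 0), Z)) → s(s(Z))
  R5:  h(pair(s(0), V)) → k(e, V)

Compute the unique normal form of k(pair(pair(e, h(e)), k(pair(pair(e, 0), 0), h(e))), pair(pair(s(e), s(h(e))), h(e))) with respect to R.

1. k(pair(pair(e, h(e)), k(pair(pair(e, 0), 0), h(e))), pair(pair(s(e), s(h(e))), h(e)))  →  k(pair(pair(e, 0), k(pair(pair(e, 0), 0), h(e))), pair(pair(s(e), s(h(e))), h(e)))   [R3 at 1.1.2]
2. k(pair(pair(e, 0), k(pair(pair(e, 0), 0), h(e))), pair(pair(s(e), s(h(e))), h(e)))  →  pair(pair(pair(s(e), s(h(e))), h(e)), e)   [R2 at ε]
3. pair(pair(pair(s(e), s(h(e))), h(e)), e)  →  pair(pair(pair(s(e), s(0)), h(e)), e)   [R3 at 1.1.2.1]
4. pair(pair(pair(s(e), s(0)), h(e)), e)  →  pair(pair(pair(s(e), s(0)), 0), e)   [R3 at 1.2]

pair(pair(pair(s(e), s(0)), 0), e)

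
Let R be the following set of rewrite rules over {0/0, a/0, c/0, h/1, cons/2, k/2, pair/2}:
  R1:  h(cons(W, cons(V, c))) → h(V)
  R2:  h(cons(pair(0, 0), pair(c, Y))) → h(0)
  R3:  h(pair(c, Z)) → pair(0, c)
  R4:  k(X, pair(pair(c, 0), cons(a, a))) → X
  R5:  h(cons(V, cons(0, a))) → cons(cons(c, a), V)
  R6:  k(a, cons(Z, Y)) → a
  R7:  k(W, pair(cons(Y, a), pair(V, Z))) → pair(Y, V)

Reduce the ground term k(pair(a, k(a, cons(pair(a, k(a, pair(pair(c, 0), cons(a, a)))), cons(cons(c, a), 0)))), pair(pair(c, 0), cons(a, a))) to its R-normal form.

pair(a, a)

1. k(pair(a, k(a, cons(pair(a, k(a, pair(pair(c, 0), cons(a, a)))), cons(cons(c, a), 0)))), pair(pair(c, 0), cons(a, a)))  →  pair(a, k(a, cons(pair(a, k(a, pair(pair(c, 0), cons(a, a)))), cons(cons(c, a), 0))))   [R4 at ε]
2. pair(a, k(a, cons(pair(a, k(a, pair(pair(c, 0), cons(a, a)))), cons(cons(c, a), 0))))  →  pair(a, a)   [R6 at 2]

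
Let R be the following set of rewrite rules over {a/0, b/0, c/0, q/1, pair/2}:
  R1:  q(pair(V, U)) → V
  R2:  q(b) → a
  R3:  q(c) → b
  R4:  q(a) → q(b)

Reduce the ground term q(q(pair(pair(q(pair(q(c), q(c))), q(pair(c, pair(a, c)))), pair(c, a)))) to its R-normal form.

1. q(q(pair(pair(q(pair(q(c), q(c))), q(pair(c, pair(a, c)))), pair(c, a))))  →  q(pair(q(pair(q(c), q(c))), q(pair(c, pair(a, c)))))   [R1 at 1]
2. q(pair(q(pair(q(c), q(c))), q(pair(c, pair(a, c)))))  →  q(pair(q(c), q(c)))   [R1 at ε]
3. q(pair(q(c), q(c)))  →  q(c)   [R1 at ε]
4. q(c)  →  b   [R3 at ε]

b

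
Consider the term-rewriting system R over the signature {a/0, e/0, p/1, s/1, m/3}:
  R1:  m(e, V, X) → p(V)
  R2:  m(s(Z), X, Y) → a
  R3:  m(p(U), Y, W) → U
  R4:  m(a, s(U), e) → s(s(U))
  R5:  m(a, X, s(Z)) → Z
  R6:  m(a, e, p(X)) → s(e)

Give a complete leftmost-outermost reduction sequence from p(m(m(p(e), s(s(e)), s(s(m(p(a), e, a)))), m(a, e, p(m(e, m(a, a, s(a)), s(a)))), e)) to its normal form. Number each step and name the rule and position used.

1. p(m(m(p(e), s(s(e)), s(s(m(p(a), e, a)))), m(a, e, p(m(e, m(a, a, s(a)), s(a)))), e))  →  p(m(e, m(a, e, p(m(e, m(a, a, s(a)), s(a)))), e))   [R3 at 1.1]
2. p(m(e, m(a, e, p(m(e, m(a, a, s(a)), s(a)))), e))  →  p(p(m(a, e, p(m(e, m(a, a, s(a)), s(a))))))   [R1 at 1]
3. p(p(m(a, e, p(m(e, m(a, a, s(a)), s(a))))))  →  p(p(s(e)))   [R6 at 1.1]

p(p(s(e)))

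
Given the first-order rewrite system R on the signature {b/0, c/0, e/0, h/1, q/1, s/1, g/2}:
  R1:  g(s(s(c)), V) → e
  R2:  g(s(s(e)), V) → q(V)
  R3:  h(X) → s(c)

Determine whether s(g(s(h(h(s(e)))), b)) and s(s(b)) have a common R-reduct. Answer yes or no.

no — NF(t₁) = s(e), NF(t₂) = s(s(b))

Reduce t₁ = s(g(s(h(h(s(e)))), b)):
1. s(g(s(h(h(s(e)))), b))  →  s(g(s(s(c)), b))   [R3 at 1.1.1]
2. s(g(s(s(c)), b))  →  s(e)   [R1 at 1]

Reduce t₂ = s(s(b)):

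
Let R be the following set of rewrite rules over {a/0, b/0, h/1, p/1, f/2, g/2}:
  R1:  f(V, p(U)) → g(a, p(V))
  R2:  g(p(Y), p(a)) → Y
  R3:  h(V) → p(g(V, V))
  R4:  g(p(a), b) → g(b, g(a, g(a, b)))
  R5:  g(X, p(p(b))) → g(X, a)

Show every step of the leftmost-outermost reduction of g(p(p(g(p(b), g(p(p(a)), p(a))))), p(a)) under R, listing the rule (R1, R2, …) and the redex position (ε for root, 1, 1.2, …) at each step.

1. g(p(p(g(p(b), g(p(p(a)), p(a))))), p(a))  →  p(g(p(b), g(p(p(a)), p(a))))   [R2 at ε]
2. p(g(p(b), g(p(p(a)), p(a))))  →  p(g(p(b), p(a)))   [R2 at 1.2]
3. p(g(p(b), p(a)))  →  p(b)   [R2 at 1]

p(b)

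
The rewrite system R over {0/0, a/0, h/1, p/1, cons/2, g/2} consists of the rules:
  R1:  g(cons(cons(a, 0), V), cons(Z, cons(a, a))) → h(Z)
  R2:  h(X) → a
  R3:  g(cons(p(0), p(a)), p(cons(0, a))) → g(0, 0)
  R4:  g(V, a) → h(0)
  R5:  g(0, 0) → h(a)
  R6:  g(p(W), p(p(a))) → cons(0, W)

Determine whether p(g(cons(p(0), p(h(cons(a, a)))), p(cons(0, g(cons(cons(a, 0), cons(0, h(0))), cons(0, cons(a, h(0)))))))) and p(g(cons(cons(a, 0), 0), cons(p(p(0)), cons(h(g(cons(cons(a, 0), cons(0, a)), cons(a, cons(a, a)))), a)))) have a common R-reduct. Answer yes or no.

yes — NF(t₁) = p(a), NF(t₂) = p(a)

Reduce t₁ = p(g(cons(p(0), p(h(cons(a, a)))), p(cons(0, g(cons(cons(a, 0), cons(0, h(0))), cons(0, cons(a, h(0)))))))):
1. p(g(cons(p(0), p(h(cons(a, a)))), p(cons(0, g(cons(cons(a, 0), cons(0, h(0))), cons(0, cons(a, h(0))))))))  →  p(g(cons(p(0), p(a)), p(cons(0, g(cons(cons(a, 0), cons(0, h(0))), cons(0, cons(a, h(0))))))))   [R2 at 1.1.2.1]
2. p(g(cons(p(0), p(a)), p(cons(0, g(cons(cons(a, 0), cons(0, h(0))), cons(0, cons(a, h(0))))))))  →  p(g(cons(p(0), p(a)), p(cons(0, g(cons(cons(a, 0), cons(0, a)), cons(0, cons(a, h(0))))))))   [R2 at 1.2.1.2.1.2.2]
3. p(g(cons(p(0), p(a)), p(cons(0, g(cons(cons(a, 0), cons(0, a)), cons(0, cons(a, h(0))))))))  →  p(g(cons(p(0), p(a)), p(cons(0, g(cons(cons(a, 0), cons(0, a)), cons(0, cons(a, a)))))))   [R2 at 1.2.1.2.2.2.2]
4. p(g(cons(p(0), p(a)), p(cons(0, g(cons(cons(a, 0), cons(0, a)), cons(0, cons(a, a)))))))  →  p(g(cons(p(0), p(a)), p(cons(0, h(0)))))   [R1 at 1.2.1.2]
5. p(g(cons(p(0), p(a)), p(cons(0, h(0)))))  →  p(g(cons(p(0), p(a)), p(cons(0, a))))   [R2 at 1.2.1.2]
6. p(g(cons(p(0), p(a)), p(cons(0, a))))  →  p(g(0, 0))   [R3 at 1]
7. p(g(0, 0))  →  p(h(a))   [R5 at 1]
8. p(h(a))  →  p(a)   [R2 at 1]

Reduce t₂ = p(g(cons(cons(a, 0), 0), cons(p(p(0)), cons(h(g(cons(cons(a, 0), cons(0, a)), cons(a, cons(a, a)))), a)))):
1. p(g(cons(cons(a, 0), 0), cons(p(p(0)), cons(h(g(cons(cons(a, 0), cons(0, a)), cons(a, cons(a, a)))), a))))  →  p(g(cons(cons(a, 0), 0), cons(p(p(0)), cons(a, a))))   [R2 at 1.2.2.1]
2. p(g(cons(cons(a, 0), 0), cons(p(p(0)), cons(a, a))))  →  p(h(p(p(0))))   [R1 at 1]
3. p(h(p(p(0))))  →  p(a)   [R2 at 1]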